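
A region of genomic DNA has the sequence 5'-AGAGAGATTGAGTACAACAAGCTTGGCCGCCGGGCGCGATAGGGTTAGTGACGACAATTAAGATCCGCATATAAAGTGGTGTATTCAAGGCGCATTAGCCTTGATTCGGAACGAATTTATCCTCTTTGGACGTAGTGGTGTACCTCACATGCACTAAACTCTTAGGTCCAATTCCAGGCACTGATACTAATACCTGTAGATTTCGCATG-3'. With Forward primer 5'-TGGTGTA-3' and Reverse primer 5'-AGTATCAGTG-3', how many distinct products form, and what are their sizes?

Two products: 112 bp, 53 bp

The forward primer TGGTGTA matches the top strand at positions 77–83, 136–142.
The reverse primer's reverse complement is CACTGATACT, matching at positions 179–188.
Each forward site pairs with the reverse site to give a product ending at position 188: sizes 112, 53 bp.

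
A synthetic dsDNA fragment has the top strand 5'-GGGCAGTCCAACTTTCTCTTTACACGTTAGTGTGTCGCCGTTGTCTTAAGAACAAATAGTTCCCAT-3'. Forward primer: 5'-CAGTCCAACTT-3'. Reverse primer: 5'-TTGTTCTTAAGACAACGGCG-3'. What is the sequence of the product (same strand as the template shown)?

Forward primer CAGTCCAACTT is found on the top strand at positions 4–14.
Taking the reverse complement of TTGTTCTTAAGACAACGGCG gives CGCCGTTGTCTTAAGAACAA, found at positions 36–55 on the template; the primer anneals here to the top strand with its 3' end pointing upstream.
The product is the template from position 4 through 55 (52 bp).

5'-CAGTCCAACTTTCTCTTTACACGTTAGTGTGTCGCCGTTGTCTTAAGAACAA-3'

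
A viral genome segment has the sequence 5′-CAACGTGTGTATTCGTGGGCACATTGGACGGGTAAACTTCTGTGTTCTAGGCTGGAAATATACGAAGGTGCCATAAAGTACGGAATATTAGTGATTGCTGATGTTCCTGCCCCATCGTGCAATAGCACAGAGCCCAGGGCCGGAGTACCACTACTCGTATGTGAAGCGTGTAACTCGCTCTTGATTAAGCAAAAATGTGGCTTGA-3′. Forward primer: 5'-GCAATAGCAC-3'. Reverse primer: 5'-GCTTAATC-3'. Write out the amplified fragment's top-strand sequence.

5'-GCAATAGCACAGAGCCCAGGGCCGGAGTACCACTACTCGTATGTGAAGCGTGTAACTCGCTCTTGATTAAGC-3'

Forward primer GCAATAGCAC is found on the top strand at positions 119–128.
The reverse primer's reverse complement is GATTAAGC, which matches the template at positions 183–190.
The product is the template from position 119 through 190 (72 bp).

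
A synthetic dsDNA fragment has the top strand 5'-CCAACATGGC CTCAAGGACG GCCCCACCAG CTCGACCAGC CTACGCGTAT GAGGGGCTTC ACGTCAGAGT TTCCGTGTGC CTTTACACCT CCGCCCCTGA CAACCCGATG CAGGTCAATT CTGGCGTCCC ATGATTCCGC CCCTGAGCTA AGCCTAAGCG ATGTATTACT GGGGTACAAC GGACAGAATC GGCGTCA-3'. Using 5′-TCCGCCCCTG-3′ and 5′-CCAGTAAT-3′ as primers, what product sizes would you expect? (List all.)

The forward primer TCCGCCCCTG matches the top strand at positions 90–99, 136–145.
The reverse primer's reverse complement is ATTACTGG, matching at positions 165–172.
Each forward site pairs with the reverse site to give a product ending at position 172: sizes 83, 37 bp.

83 bp, 37 bp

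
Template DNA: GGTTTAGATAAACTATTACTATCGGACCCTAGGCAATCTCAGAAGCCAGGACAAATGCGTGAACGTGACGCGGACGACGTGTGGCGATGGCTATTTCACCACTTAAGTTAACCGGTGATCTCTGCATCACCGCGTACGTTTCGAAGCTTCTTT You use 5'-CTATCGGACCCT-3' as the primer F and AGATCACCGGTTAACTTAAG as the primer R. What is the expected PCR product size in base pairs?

103 bp

Scanning the template, CTATCGGACCCT occurs at positions 19–30; this primer anneals to the bottom strand there with its 3' end pointing downstream.
The reverse primer's reverse complement is CTTAAGTTAACCGGTGATCT, which matches the template at positions 102–121.
Product length = (reverse-primer end) − (forward-primer start) + 1 = 121 − 19 + 1 = 103 bp.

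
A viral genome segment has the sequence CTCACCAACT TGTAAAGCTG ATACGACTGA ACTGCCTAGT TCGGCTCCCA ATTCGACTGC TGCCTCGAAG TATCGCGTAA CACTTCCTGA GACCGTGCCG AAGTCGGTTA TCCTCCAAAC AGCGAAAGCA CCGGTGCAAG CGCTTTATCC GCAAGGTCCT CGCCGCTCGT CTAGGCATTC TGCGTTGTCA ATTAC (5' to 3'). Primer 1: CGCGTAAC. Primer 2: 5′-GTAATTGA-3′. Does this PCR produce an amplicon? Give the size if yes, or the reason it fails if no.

Primer 1 (CGCGTAAC) matches the top strand at positions 74–81; it acts as a forward primer.
Primer 2's reverse complement is TCAATTAC, matching the top strand at positions 188–195; it acts as a reverse primer.
The 3' ends face each other across positions 74–195, giving a 122 bp product.

Yes — a 122 bp product.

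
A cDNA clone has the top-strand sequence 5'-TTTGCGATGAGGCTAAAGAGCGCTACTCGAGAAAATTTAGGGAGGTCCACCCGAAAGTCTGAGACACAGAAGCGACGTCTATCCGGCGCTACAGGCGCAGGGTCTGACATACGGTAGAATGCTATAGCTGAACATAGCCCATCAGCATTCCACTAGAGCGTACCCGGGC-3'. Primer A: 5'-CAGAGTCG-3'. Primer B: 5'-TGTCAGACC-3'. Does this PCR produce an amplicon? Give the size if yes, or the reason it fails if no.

No product — primer A has no binding site in the template.

Primer A (CAGAGTCG) does not match the top strand, and its reverse complement CGACTCTG does not match either.
With no annealing site for primer A, no amplification occurs.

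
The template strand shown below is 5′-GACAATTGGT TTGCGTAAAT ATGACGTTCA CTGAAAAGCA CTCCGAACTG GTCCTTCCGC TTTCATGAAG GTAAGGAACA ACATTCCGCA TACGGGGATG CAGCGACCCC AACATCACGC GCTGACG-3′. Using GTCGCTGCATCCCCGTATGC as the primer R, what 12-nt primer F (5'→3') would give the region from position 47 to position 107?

5'-ACTGGTCCTTCC-3'

The reverse primer's reverse complement GCATACGGGGATGCAGCGAC matches the template at positions 88–107; the product starts at position 47.
The forward primer is identical to the top strand over positions 47–58: ACTGGTCCTTCC.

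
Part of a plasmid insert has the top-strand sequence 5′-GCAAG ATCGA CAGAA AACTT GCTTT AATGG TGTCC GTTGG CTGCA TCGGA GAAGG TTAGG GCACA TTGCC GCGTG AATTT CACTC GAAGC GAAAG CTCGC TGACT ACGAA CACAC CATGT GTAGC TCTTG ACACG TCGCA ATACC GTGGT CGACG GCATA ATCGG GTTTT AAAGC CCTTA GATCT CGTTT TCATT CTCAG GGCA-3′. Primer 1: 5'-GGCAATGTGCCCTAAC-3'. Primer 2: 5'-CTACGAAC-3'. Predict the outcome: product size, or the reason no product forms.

Primer 1 (GGCAATGTGCCCTAAC) has reverse complement GTTAGGGCACATTGCC, which matches the top strand at positions 55–70; primer 1 anneals to the top strand there with its 3' end pointing upstream toward position 55.
Primer 2 (CTACGAAC) matches the top strand directly at positions 104–111; it anneals to the bottom strand with its 3' end pointing downstream toward position 111.
The 3' ends diverge (primer 1 extends toward position 1, primer 2 toward position 204), so the primers never converge on a shared product.

No product — the primers' 3' ends point away from each other.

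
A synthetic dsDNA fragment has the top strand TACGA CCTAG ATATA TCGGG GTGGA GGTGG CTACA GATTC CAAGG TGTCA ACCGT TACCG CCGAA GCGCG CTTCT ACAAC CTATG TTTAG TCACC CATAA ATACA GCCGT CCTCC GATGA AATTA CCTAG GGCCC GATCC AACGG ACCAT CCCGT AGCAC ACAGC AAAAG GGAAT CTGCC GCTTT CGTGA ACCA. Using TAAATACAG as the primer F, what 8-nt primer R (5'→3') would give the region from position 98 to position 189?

5'-CACGAAAG-3'

The product's 3' end on the top strand is position 189.
The reverse primer anneals to the top strand over positions 182–189, i.e. to CTTTCGTG.
Its sequence written 5'→3' is the reverse complement: CACGAAAG.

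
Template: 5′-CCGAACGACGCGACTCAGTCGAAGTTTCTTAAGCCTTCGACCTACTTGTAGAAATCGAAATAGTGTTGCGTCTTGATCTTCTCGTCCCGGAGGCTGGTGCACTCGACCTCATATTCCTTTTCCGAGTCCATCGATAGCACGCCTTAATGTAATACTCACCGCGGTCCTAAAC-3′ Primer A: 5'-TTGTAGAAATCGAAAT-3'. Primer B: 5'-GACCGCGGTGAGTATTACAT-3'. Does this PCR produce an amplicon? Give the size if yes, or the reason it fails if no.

Yes — a 121 bp product.

Primer A (TTGTAGAAATCGAAAT) matches the top strand at positions 46–61; it acts as a forward primer.
Primer B's reverse complement is ATGTAATACTCACCGCGGTC, matching the top strand at positions 147–166; it acts as a reverse primer.
The 3' ends face each other across positions 46–166, giving a 121 bp product.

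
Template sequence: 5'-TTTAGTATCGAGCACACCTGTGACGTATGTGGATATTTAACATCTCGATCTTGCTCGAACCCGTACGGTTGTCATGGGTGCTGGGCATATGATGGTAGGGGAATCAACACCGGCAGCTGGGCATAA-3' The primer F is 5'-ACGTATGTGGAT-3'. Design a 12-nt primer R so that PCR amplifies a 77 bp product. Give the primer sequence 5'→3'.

5'-CCTACCATCATA-3'

The forward primer binds at positions 23–34, so a 77 bp product ends at position 23 + 77 − 1 = 99.
The reverse primer anneals to the top strand over positions 88–99, i.e. to TATGATGGTAGG.
Its sequence written 5'→3' is the reverse complement: CCTACCATCATA.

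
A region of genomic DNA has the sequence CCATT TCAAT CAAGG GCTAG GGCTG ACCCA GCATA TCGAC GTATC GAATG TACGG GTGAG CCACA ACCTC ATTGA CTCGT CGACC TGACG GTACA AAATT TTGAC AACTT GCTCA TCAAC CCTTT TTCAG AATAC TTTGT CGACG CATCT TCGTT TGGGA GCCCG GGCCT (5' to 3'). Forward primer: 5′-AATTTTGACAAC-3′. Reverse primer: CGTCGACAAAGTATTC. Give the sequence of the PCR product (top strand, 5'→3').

The forward primer matches the template at positions 97–108.
The reverse primer's reverse complement is GAATACTTTGTCGACG, which matches the template at positions 130–145.
The product is the template from position 97 through 145 (49 bp).

5'-AATTTTGACAACTTGCTCATCAACCCTTTTTCAGAATACTTTGTCGACG-3'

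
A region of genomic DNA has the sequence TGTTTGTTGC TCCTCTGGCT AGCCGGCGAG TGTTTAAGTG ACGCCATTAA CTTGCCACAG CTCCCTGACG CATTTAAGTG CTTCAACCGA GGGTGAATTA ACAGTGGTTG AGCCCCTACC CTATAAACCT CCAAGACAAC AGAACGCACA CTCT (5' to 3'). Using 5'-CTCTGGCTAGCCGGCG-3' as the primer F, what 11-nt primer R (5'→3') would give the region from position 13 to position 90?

5'-TCGGTTGAAGC-3'

The product's 3' end on the top strand is position 90.
The reverse primer anneals to the top strand over positions 80–90, i.e. to GCTTCAACCGA.
Its sequence written 5'→3' is the reverse complement: TCGGTTGAAGC.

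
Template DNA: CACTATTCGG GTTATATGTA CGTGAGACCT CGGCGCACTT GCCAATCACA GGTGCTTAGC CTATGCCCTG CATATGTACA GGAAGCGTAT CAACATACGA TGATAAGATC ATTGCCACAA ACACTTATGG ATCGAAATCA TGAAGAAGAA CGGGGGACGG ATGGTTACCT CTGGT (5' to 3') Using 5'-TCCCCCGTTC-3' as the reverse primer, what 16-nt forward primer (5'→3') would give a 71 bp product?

5'-GTATCAACATACGATG-3'

The reverse primer's reverse complement GAACGGGGGA matches the template at positions 148–157, so the product ends at position 157.
A 71 bp product then starts at position 157 − 71 + 1 = 87.
The forward primer is identical to the top strand there: GTATCAACATACGATG.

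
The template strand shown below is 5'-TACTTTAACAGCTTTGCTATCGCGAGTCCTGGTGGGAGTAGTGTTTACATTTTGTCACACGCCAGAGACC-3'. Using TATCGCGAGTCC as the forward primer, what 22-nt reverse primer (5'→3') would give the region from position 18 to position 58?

5'-GTGACAAAATGTAAACACTACT-3'

The product's 3' end on the top strand is position 58.
The reverse primer anneals to the top strand over positions 37–58, i.e. to AGTAGTGTTTACATTTTGTCAC.
Its sequence written 5'→3' is the reverse complement: GTGACAAAATGTAAACACTACT.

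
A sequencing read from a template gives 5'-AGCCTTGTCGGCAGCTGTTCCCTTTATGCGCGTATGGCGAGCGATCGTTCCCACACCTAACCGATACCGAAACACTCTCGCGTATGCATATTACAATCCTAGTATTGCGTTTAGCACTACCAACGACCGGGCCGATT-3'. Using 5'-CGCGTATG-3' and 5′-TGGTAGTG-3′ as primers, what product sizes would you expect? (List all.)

The forward primer CGCGTATG matches the top strand at positions 29–36, 79–86.
The reverse primer's reverse complement is CACTACCA, matching at positions 115–122.
Each forward site pairs with the reverse site to give a product ending at position 122: sizes 94, 44 bp.

94 bp, 44 bp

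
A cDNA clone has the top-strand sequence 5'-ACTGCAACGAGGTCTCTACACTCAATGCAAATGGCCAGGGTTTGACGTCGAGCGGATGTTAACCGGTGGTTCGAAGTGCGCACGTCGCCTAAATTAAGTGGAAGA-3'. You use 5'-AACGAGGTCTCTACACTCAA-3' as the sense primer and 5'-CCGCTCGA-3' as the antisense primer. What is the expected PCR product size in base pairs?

50 bp

Forward primer AACGAGGTCTCTACACTCAA is found on the top strand at positions 6–25.
Taking the reverse complement of CCGCTCGA gives TCGAGCGG, found at positions 48–55 on the template; the primer anneals here to the top strand with its 3' end pointing upstream.
Amplicon spans positions 6–55: 50 bp.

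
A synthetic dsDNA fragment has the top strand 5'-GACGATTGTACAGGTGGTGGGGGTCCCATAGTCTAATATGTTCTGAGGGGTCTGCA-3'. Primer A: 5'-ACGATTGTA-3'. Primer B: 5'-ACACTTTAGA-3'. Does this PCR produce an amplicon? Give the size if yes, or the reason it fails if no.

No product — primer B has no binding site in the template.

Primer B (ACACTTTAGA) does not match the top strand, and its reverse complement TCTAAAGTGT does not match either.
With no annealing site for primer B, no amplification occurs.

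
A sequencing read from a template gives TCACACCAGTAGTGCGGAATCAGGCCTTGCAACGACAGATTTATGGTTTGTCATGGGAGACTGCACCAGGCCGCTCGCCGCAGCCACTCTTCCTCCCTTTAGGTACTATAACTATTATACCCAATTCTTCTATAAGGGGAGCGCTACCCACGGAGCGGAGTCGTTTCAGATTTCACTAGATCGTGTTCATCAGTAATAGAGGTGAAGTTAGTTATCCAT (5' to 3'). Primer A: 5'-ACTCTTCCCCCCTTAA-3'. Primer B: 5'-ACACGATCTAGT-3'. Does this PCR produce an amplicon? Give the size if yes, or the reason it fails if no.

No product — primer A has no binding site in the template.

Primer A (ACTCTTCCCCCCTTAA) does not match the top strand, and its reverse complement TTAAGGGGGGAAGAGT does not match either.
With no annealing site for primer A, no amplification occurs.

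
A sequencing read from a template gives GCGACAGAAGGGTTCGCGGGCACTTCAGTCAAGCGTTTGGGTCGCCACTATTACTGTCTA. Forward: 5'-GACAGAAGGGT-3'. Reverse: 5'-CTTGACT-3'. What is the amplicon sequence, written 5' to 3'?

5'-GACAGAAGGGTTCGCGGGCACTTCAGTCAAG-3'

The forward primer matches the template at positions 3–13.
Taking the reverse complement of CTTGACT gives AGTCAAG, found at positions 27–33 on the template; the primer anneals here to the top strand with its 3' end pointing upstream.
The product is the template from position 3 through 33 (31 bp).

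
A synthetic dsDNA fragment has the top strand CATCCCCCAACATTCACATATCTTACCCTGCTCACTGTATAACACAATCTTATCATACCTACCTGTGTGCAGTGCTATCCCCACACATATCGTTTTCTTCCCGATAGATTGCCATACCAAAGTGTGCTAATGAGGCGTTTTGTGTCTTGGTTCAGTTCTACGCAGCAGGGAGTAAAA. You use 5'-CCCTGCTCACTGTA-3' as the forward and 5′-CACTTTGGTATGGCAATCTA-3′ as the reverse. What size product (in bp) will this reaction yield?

The forward primer matches the template at positions 26–39.
The reverse primer's reverse complement is TAGATTGCCATACCAAAGTG, which matches the template at positions 105–124.
Product length = (reverse-primer end) − (forward-primer start) + 1 = 124 − 26 + 1 = 99 bp.

99 bp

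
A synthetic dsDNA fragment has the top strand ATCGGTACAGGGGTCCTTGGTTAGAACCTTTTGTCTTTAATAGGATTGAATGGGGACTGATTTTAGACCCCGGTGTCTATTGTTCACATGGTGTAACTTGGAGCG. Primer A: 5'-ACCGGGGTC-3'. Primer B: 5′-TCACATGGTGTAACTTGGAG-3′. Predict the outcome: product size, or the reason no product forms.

Primer A (ACCGGGGTC) has reverse complement GACCCCGGT, which matches the top strand at positions 66–74; primer A anneals to the top strand there with its 3' end pointing upstream toward position 66.
Primer B (TCACATGGTGTAACTTGGAG) matches the top strand directly at positions 84–103; it anneals to the bottom strand with its 3' end pointing downstream toward position 103.
The 3' ends diverge (primer A extends toward position 1, primer B toward position 105), so the primers never converge on a shared product.

No product — the primers' 3' ends point away from each other.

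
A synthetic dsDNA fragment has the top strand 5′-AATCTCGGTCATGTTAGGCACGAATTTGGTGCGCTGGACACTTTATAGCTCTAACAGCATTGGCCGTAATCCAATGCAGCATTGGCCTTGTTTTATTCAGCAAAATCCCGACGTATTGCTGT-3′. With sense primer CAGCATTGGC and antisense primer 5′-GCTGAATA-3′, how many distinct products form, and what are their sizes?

The forward primer CAGCATTGGC matches the top strand at positions 55–64, 77–86.
The reverse primer's reverse complement is TATTCAGC, matching at positions 94–101.
Each forward site pairs with the reverse site to give a product ending at position 101: sizes 47, 25 bp.

Two products: 47 bp, 25 bp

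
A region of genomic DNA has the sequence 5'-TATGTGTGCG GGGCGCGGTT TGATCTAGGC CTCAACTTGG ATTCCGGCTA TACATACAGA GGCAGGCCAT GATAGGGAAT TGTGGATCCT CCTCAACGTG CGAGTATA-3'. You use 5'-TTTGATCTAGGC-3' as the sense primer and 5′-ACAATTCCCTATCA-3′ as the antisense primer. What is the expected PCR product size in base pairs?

65 bp

Forward primer TTTGATCTAGGC is found on the top strand at positions 19–30.
Reverse complement of the reverse primer: TGATAGGGAATTGT. This occurs on the top strand at positions 70–83.
Product length = (reverse-primer end) − (forward-primer start) + 1 = 83 − 19 + 1 = 65 bp.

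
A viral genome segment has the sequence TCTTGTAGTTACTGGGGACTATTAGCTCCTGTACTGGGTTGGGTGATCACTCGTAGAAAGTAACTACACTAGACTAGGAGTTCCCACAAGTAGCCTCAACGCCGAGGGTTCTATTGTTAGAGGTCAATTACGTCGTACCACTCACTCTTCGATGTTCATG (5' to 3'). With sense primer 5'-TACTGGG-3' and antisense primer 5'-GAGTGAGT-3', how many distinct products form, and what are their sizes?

The forward primer TACTGGG matches the top strand at positions 10–16, 32–38.
The reverse primer's reverse complement is ACTCACTC, matching at positions 140–147.
Each forward site pairs with the reverse site to give a product ending at position 147: sizes 138, 116 bp.

Two products: 138 bp, 116 bp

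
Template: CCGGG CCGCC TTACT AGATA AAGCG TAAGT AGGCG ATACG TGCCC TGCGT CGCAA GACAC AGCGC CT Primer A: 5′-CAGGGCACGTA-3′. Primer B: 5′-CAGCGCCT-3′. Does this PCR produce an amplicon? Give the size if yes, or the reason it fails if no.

Primer A (CAGGGCACGTA) has reverse complement TACGTGCCCTG, which matches the top strand at positions 37–47; primer A anneals to the top strand there with its 3' end pointing upstream toward position 37.
Primer B (CAGCGCCT) matches the top strand directly at positions 60–67; it anneals to the bottom strand with its 3' end pointing downstream toward position 67.
The 3' ends diverge (primer A extends toward position 1, primer B toward position 67), so the primers never converge on a shared product.

No product — the primers' 3' ends point away from each other.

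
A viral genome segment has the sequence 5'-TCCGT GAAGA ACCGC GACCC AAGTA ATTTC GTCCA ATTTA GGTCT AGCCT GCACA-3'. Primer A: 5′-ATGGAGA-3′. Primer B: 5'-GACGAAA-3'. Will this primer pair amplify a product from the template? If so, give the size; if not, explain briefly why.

Primer A (ATGGAGA) does not match the top strand, and its reverse complement TCTCCAT does not match either.
With no annealing site for primer A, no amplification occurs.

No product — primer A has no binding site in the template.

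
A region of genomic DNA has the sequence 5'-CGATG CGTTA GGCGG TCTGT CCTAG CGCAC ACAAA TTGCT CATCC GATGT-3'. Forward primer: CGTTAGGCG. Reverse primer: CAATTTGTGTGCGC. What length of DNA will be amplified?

Scanning the template, CGTTAGGCG occurs at positions 6–14; this primer anneals to the bottom strand there with its 3' end pointing downstream.
Reverse complement of the reverse primer: GCGCACACAAATTG. This occurs on the top strand at positions 25–38.
Amplicon spans positions 6–38: 33 bp.

33 bp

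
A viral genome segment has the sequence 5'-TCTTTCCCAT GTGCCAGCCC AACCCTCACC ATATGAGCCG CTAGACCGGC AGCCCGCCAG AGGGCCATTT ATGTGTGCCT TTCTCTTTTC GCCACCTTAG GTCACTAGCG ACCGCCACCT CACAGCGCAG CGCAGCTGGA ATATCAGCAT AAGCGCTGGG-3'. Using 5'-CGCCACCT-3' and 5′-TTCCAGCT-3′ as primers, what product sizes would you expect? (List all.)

52 bp, 29 bp

The forward primer CGCCACCT matches the top strand at positions 90–97, 113–120.
The reverse primer's reverse complement is AGCTGGAA, matching at positions 134–141.
Each forward site pairs with the reverse site to give a product ending at position 141: sizes 52, 29 bp.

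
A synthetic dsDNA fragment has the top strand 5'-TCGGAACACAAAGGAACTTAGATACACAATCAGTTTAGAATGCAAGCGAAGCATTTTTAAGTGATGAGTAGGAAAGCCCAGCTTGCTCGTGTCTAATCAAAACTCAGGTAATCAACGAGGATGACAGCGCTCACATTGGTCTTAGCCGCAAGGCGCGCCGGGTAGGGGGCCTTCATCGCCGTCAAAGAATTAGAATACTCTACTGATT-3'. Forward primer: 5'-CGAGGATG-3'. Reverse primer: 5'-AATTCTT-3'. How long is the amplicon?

76 bp

The forward primer matches the template at positions 116–123.
Reverse complement of the reverse primer: AAGAATT. This occurs on the top strand at positions 185–191.
Product length = (reverse-primer end) − (forward-primer start) + 1 = 191 − 116 + 1 = 76 bp.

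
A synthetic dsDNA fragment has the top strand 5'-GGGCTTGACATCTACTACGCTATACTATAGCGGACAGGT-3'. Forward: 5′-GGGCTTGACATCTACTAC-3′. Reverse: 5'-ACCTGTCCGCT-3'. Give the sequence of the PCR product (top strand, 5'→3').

Scanning the template, GGGCTTGACATCTACTAC occurs at positions 1–18; this primer anneals to the bottom strand there with its 3' end pointing downstream.
The reverse primer's reverse complement is AGCGGACAGGT, which matches the template at positions 29–39.
The product is the template from position 1 through 39 (39 bp).

5'-GGGCTTGACATCTACTACGCTATACTATAGCGGACAGGT-3'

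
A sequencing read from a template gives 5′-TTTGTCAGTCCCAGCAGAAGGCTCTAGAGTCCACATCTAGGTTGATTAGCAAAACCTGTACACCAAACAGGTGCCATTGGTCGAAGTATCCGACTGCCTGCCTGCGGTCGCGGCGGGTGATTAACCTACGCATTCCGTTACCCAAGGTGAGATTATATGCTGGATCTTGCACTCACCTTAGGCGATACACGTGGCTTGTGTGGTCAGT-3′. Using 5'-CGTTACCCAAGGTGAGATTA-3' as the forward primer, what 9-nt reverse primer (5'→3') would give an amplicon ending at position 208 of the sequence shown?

The forward primer binds at positions 136–155; the product's 3' end on the top strand is position 208.
The reverse primer anneals to the top strand over positions 200–208, i.e. to GTGGTCAGT.
Its sequence written 5'→3' is the reverse complement: ACTGACCAC.

5'-ACTGACCAC-3'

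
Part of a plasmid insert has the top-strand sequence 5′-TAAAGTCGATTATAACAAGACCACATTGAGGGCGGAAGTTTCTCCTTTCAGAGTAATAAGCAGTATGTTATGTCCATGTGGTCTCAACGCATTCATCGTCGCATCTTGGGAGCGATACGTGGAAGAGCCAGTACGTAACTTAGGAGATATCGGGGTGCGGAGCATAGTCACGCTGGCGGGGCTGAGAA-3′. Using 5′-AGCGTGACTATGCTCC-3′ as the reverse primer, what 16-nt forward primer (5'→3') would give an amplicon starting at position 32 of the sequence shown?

The reverse primer's reverse complement GGAGCATAGTCACGCT matches the template at positions 159–174; the product starts at position 32.
The forward primer is identical to the top strand over positions 32–47: GCGGAAGTTTCTCCTT.

5'-GCGGAAGTTTCTCCTT-3'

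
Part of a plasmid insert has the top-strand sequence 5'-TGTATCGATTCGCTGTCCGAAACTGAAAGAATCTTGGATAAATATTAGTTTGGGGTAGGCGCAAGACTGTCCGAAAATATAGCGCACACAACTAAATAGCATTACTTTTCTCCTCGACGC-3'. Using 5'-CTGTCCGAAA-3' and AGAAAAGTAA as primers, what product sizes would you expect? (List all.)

99 bp, 45 bp

The forward primer CTGTCCGAAA matches the top strand at positions 13–22, 67–76.
The reverse primer's reverse complement is TTACTTTTCT, matching at positions 102–111.
Each forward site pairs with the reverse site to give a product ending at position 111: sizes 99, 45 bp.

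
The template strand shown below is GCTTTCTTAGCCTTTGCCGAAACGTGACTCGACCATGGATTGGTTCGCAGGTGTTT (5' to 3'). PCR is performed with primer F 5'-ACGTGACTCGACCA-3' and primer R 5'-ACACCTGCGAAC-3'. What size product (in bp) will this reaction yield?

33 bp

Scanning the template, ACGTGACTCGACCA occurs at positions 22–35; this primer anneals to the bottom strand there with its 3' end pointing downstream.
Taking the reverse complement of ACACCTGCGAAC gives GTTCGCAGGTGT, found at positions 43–54 on the template; the primer anneals here to the top strand with its 3' end pointing upstream.
The product runs from position 22 to position 54, so its length is 54 − 22 + 1 = 33 bp.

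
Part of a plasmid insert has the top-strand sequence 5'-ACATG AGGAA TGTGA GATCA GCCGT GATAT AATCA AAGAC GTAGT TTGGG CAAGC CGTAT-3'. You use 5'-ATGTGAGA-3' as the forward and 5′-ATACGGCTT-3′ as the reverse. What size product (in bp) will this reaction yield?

Forward primer ATGTGAGA is found on the top strand at positions 10–17.
Reverse complement of the reverse primer: AAGCCGTAT. This occurs on the top strand at positions 52–60.
Amplicon spans positions 10–60: 51 bp.

51 bp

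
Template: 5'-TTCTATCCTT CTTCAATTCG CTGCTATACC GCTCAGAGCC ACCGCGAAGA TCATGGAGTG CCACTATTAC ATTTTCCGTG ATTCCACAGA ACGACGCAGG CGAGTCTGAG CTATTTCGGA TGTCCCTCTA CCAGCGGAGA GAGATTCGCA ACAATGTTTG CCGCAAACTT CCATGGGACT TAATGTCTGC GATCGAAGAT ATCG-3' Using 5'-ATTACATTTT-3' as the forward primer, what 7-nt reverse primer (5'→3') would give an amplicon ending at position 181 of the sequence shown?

5'-AAGTCCC-3'

The forward primer binds at positions 66–75; the product's 3' end on the top strand is position 181.
The reverse primer anneals to the top strand over positions 175–181, i.e. to GGGACTT.
Its sequence written 5'→3' is the reverse complement: AAGTCCC.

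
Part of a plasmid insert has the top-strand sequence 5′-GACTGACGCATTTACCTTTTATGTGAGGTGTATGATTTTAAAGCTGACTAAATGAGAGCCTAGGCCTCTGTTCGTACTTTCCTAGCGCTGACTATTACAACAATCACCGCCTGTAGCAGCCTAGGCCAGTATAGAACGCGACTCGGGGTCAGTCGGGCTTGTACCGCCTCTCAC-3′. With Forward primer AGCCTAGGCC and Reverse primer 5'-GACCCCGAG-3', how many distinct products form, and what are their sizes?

The forward primer AGCCTAGGCC matches the top strand at positions 57–66, 118–127.
The reverse primer's reverse complement is CTCGGGGTC, matching at positions 142–150.
Each forward site pairs with the reverse site to give a product ending at position 150: sizes 94, 33 bp.

Two products: 94 bp, 33 bp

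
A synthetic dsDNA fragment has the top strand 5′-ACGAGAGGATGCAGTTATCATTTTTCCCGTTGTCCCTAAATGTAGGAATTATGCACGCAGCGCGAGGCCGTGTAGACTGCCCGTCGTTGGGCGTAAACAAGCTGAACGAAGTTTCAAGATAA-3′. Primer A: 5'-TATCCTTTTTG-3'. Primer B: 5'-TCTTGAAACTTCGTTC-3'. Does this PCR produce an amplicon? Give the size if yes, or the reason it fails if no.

No product — primer A has no binding site in the template.

Primer A (TATCCTTTTTG) does not match the top strand, and its reverse complement CAAAAAGGATA does not match either.
With no annealing site for primer A, no amplification occurs.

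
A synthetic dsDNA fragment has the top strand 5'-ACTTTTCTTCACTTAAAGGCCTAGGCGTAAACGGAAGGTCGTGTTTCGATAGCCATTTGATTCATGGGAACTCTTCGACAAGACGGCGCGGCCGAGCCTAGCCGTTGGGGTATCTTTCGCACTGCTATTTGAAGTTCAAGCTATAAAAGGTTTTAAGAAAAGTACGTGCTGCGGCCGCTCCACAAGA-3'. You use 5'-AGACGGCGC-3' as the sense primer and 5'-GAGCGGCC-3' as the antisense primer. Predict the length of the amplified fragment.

Forward primer AGACGGCGC is found on the top strand at positions 81–89.
Reverse complement of the reverse primer: GGCCGCTC. This occurs on the top strand at positions 173–180.
Amplicon spans positions 81–180: 100 bp.

100 bp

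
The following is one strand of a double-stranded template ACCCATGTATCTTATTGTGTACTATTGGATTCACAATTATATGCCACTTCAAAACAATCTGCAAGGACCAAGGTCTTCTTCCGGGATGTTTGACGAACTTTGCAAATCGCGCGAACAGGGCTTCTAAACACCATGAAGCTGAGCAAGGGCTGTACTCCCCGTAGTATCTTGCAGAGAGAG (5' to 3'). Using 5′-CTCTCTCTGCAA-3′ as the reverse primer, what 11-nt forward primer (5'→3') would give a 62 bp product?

5'-GGCTTCTAAAC-3'

The reverse primer's reverse complement TTGCAGAGAGAG matches the template at positions 169–180, so the product ends at position 180.
A 62 bp product then starts at position 180 − 62 + 1 = 119.
The forward primer is identical to the top strand there: GGCTTCTAAAC.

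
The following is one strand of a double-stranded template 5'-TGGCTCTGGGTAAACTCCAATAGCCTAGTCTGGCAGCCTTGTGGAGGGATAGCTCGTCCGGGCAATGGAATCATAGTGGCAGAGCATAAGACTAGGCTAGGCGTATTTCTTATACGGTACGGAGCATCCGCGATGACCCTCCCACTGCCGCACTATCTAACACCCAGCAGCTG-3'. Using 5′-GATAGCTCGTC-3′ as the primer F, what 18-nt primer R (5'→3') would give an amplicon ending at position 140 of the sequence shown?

The forward primer binds at positions 48–58; the product's 3' end on the top strand is position 140.
The reverse primer anneals to the top strand over positions 123–140, i.e. to AGCATCCGCGATGACCCT.
Its sequence written 5'→3' is the reverse complement: AGGGTCATCGCGGATGCT.

5'-AGGGTCATCGCGGATGCT-3'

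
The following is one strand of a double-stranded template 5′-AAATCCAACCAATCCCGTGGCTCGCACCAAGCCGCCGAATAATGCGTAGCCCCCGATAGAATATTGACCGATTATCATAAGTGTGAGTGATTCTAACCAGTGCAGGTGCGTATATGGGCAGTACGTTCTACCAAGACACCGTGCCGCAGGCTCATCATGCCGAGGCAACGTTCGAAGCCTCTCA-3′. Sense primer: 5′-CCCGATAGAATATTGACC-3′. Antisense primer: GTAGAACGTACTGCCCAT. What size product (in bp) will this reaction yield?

The forward primer matches the template at positions 52–69.
The reverse primer's reverse complement is ATGGGCAGTACGTTCTAC, which matches the template at positions 114–131.
Amplicon spans positions 52–131: 80 bp.

80 bp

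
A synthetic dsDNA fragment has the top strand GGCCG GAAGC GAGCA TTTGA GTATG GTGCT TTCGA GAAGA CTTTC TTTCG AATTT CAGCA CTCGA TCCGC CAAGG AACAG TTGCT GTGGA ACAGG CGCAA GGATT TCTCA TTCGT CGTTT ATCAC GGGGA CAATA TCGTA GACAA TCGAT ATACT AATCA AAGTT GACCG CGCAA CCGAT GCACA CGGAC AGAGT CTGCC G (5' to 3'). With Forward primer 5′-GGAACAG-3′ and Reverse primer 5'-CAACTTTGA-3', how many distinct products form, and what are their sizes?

The forward primer GGAACAG matches the top strand at positions 74–80, 88–94.
The reverse primer's reverse complement is TCAAAGTTG, matching at positions 158–166.
Each forward site pairs with the reverse site to give a product ending at position 166: sizes 93, 79 bp.

Two products: 93 bp, 79 bp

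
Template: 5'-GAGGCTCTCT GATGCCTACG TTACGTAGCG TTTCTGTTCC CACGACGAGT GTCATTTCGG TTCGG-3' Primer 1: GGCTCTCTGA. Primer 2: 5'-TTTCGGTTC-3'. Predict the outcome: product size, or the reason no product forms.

No product — both primers anneal to the same strand and extend in the same direction.

Primer 1 (GGCTCTCTGA) matches the top strand at positions 3–12 (3' end points downstream).
Primer 2 (TTTCGGTTC) also matches the top strand directly, at positions 55–63 — its reverse complement GAACCGAAA is not present.
Both primers anneal to the bottom strand with 3' ends pointing the same way, so neither can prime synthesis back toward the other.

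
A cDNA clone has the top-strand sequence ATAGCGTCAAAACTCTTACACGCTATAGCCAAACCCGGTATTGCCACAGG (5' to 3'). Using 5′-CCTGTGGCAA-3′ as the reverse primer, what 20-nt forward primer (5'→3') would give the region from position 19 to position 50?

The reverse primer's reverse complement TTGCCACAGG matches the template at positions 41–50; the product starts at position 19.
The forward primer is identical to the top strand over positions 19–38: CACGCTATAGCCAAACCCGG.

5'-CACGCTATAGCCAAACCCGG-3'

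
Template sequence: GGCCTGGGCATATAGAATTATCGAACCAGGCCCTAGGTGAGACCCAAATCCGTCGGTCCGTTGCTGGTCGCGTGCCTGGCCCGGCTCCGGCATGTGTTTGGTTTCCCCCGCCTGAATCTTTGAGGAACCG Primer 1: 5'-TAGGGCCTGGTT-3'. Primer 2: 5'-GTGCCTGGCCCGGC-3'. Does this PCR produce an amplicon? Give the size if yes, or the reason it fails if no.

No product — the primers' 3' ends point away from each other.

Primer 1 (TAGGGCCTGGTT) has reverse complement AACCAGGCCCTA, which matches the top strand at positions 24–35; primer 1 anneals to the top strand there with its 3' end pointing upstream toward position 24.
Primer 2 (GTGCCTGGCCCGGC) matches the top strand directly at positions 72–85; it anneals to the bottom strand with its 3' end pointing downstream toward position 85.
The 3' ends diverge (primer 1 extends toward position 1, primer 2 toward position 130), so the primers never converge on a shared product.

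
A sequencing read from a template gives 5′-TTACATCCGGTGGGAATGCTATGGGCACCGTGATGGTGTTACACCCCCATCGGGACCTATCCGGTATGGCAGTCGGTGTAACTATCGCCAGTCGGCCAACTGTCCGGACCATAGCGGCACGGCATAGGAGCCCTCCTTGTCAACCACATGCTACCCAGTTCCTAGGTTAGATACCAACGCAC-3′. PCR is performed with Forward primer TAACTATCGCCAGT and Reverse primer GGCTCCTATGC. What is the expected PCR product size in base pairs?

54 bp

The forward primer matches the template at positions 79–92.
The reverse primer's reverse complement is GCATAGGAGCC, which matches the template at positions 122–132.
Amplicon spans positions 79–132: 54 bp.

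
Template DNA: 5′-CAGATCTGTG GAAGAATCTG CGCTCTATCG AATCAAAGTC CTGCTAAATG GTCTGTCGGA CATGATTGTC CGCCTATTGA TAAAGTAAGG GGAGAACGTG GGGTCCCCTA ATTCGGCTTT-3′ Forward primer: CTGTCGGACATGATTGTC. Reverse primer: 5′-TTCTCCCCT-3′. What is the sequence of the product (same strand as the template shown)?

5'-CTGTCGGACATGATTGTCCGCCTATTGATAAAGTAAGGGGAGAA-3'

The forward primer matches the template at positions 53–70.
Reverse complement of the reverse primer: AGGGGAGAA. This occurs on the top strand at positions 88–96.
The product is the template from position 53 through 96 (44 bp).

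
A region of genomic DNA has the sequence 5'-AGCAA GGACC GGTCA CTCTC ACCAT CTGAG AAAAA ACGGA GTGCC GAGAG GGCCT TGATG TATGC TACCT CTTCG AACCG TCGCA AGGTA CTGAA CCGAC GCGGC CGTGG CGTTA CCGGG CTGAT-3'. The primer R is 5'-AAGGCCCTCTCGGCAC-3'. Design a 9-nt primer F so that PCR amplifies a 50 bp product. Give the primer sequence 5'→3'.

The reverse primer's reverse complement GTGCCGAGAGGGCCTT matches the template at positions 41–56, so the product ends at position 56.
A 50 bp product then starts at position 56 − 50 + 1 = 7.
The forward primer is identical to the top strand there: GACCGGTCA.

5'-GACCGGTCA-3'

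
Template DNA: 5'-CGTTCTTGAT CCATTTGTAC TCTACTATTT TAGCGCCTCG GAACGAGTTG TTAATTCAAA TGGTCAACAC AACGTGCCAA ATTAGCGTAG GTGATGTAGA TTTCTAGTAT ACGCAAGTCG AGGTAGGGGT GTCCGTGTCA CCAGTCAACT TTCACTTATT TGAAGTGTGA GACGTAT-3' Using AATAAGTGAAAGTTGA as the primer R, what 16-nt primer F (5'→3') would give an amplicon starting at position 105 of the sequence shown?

The reverse primer's reverse complement TCAACTTTCACTTATT matches the template at positions 145–160; the product starts at position 105.
The forward primer is identical to the top strand over positions 105–120: TAGTATACGCAAGTCG.

5'-TAGTATACGCAAGTCG-3'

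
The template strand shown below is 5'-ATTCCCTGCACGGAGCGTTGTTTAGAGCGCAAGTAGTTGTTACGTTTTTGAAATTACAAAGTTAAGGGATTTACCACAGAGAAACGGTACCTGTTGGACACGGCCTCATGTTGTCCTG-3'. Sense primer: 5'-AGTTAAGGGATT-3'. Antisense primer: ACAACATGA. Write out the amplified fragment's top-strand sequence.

The forward primer matches the template at positions 60–71.
The reverse primer's reverse complement is TCATGTTGT, which matches the template at positions 106–114.
The product is the template from position 60 through 114 (55 bp).

5'-AGTTAAGGGATTTACCACAGAGAAACGGTACCTGTTGGACACGGCCTCATGTTGT-3'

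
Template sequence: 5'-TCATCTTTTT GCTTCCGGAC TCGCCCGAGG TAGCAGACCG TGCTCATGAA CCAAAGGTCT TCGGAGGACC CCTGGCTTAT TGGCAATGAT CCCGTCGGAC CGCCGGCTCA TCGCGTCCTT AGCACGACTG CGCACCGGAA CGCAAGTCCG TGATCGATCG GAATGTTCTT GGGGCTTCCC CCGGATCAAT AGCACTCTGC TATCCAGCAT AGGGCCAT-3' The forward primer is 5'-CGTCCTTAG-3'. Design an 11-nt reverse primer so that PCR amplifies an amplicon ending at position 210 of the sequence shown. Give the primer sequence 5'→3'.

The forward primer binds at positions 114–122; the product's 3' end on the top strand is position 210.
The reverse primer anneals to the top strand over positions 200–210, i.e. to CTATCCAGCAT.
Its sequence written 5'→3' is the reverse complement: ATGCTGGATAG.

5'-ATGCTGGATAG-3'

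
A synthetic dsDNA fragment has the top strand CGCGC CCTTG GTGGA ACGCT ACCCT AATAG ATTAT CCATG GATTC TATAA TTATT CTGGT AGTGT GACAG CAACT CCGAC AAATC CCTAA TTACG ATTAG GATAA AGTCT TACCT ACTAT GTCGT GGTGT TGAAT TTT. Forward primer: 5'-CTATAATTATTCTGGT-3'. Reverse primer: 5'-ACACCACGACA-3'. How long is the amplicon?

Forward primer CTATAATTATTCTGGT is found on the top strand at positions 45–60.
Taking the reverse complement of ACACCACGACA gives TGTCGTGGTGT, found at positions 120–130 on the template; the primer anneals here to the top strand with its 3' end pointing upstream.
Product length = (reverse-primer end) − (forward-primer start) + 1 = 130 − 45 + 1 = 86 bp.

86 bp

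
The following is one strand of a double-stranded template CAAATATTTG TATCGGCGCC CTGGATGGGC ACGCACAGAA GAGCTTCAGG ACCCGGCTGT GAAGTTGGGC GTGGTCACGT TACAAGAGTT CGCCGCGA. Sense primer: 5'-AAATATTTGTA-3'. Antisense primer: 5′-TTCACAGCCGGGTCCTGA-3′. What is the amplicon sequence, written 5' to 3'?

The forward primer matches the template at positions 2–12.
Taking the reverse complement of TTCACAGCCGGGTCCTGA gives TCAGGACCCGGCTGTGAA, found at positions 46–63 on the template; the primer anneals here to the top strand with its 3' end pointing upstream.
The product is the template from position 2 through 63 (62 bp).

5'-AAATATTTGTATCGGCGCCCTGGATGGGCACGCACAGAAGAGCTTCAGGACCCGGCTGTGAA-3'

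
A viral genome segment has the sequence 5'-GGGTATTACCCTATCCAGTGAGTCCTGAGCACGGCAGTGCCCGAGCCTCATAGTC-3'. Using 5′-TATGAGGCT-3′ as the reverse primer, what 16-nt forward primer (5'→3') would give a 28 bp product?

5'-CTGAGCACGGCAGTGC-3'

The reverse primer's reverse complement AGCCTCATA matches the template at positions 44–52, so the product ends at position 52.
A 28 bp product then starts at position 52 − 28 + 1 = 25.
The forward primer is identical to the top strand there: CTGAGCACGGCAGTGC.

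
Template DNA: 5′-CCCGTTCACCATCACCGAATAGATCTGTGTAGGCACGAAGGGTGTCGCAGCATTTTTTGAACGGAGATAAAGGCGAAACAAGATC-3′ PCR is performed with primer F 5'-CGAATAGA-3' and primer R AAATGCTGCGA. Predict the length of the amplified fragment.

Forward primer CGAATAGA is found on the top strand at positions 16–23.
Reverse complement of the reverse primer: TCGCAGCATTT. This occurs on the top strand at positions 45–55.
The product runs from position 16 to position 55, so its length is 55 − 16 + 1 = 40 bp.

40 bp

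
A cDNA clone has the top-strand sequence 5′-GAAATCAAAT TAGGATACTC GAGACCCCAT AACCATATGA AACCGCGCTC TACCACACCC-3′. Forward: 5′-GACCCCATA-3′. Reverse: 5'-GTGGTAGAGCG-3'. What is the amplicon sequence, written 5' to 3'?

5'-GACCCCATAACCATATGAAACCGCGCTCTACCAC-3'

The forward primer matches the template at positions 23–31.
Reverse complement of the reverse primer: CGCTCTACCAC. This occurs on the top strand at positions 46–56.
The product is the template from position 23 through 56 (34 bp).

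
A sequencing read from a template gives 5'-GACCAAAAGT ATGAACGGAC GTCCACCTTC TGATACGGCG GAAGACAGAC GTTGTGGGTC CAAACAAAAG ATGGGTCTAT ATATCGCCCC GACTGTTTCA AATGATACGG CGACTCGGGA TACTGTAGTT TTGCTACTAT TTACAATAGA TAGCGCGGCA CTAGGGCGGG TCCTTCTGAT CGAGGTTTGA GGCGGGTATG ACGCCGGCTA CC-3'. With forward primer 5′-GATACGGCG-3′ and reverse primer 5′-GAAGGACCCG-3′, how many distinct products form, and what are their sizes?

Two products: 145 bp, 73 bp

The forward primer GATACGGCG matches the top strand at positions 32–40, 104–112.
The reverse primer's reverse complement is CGGGTCCTTC, matching at positions 167–176.
Each forward site pairs with the reverse site to give a product ending at position 176: sizes 145, 73 bp.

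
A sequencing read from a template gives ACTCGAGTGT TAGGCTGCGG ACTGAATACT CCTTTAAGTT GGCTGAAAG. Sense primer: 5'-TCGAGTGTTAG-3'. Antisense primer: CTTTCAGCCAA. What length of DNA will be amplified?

47 bp

Forward primer TCGAGTGTTAG is found on the top strand at positions 3–13.
The reverse primer's reverse complement is TTGGCTGAAAG, which matches the template at positions 39–49.
Product length = (reverse-primer end) − (forward-primer start) + 1 = 49 − 3 + 1 = 47 bp.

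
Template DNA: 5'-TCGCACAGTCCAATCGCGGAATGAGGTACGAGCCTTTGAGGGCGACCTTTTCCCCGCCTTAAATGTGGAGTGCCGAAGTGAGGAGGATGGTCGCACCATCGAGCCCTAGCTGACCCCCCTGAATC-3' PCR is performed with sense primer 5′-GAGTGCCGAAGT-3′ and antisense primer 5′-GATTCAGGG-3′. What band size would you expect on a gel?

Scanning the template, GAGTGCCGAAGT occurs at positions 68–79; this primer anneals to the bottom strand there with its 3' end pointing downstream.
Reverse complement of the reverse primer: CCCTGAATC. This occurs on the top strand at positions 117–125.
Amplicon spans positions 68–125: 58 bp.

58 bp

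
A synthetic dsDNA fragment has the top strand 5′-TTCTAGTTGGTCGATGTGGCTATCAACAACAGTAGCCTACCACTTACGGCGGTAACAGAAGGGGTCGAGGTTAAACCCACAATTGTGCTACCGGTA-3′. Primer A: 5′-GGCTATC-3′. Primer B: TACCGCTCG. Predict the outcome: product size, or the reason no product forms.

Primer B (TACCGCTCG) does not match the top strand, and its reverse complement CGAGCGGTA does not match either.
With no annealing site for primer B, no amplification occurs.

No product — primer B has no binding site in the template.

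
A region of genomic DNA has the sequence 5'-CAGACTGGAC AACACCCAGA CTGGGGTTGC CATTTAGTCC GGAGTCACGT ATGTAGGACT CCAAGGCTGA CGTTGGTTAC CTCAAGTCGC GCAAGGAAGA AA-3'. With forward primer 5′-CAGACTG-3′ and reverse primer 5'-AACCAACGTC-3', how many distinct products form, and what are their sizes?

Two products: 78 bp, 62 bp

The forward primer CAGACTG matches the top strand at positions 1–7, 17–23.
The reverse primer's reverse complement is GACGTTGGTT, matching at positions 69–78.
Each forward site pairs with the reverse site to give a product ending at position 78: sizes 78, 62 bp.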